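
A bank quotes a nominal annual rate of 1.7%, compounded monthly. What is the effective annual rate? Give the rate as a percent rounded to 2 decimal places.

EAR = (1 + 1.7%/12)^12 − 1 = (1 + 0.00141667)^12 − 1.
(1 + 0.00141667)^12 ≈ 1.017133, so EAR ≈ 1.71331%.

1.71%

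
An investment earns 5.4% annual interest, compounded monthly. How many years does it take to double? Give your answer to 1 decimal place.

(1 + 0.0045)^(12t) = 2.
12t = ln 2 / ln(1 + 0.0045) ≈ 0.69315/0.00448991 ≈ 154.3790.
t ≈ 12.8649.

12.9 years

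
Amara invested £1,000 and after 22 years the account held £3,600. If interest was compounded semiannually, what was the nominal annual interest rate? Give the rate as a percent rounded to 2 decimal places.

(1 + r/2)^44 = 3,600/1,000 = 3.6.
1 + r/2 = 3.6^(1/44) ≈ 1.02954, so r/2 ≈ 0.02954.
r ≈ 2·0.02954 = 5.90801%.

5.91%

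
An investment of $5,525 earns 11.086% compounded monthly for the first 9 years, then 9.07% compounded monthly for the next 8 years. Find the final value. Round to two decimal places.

After 9 years at 11.086%: 5,525 × 2.6997507719 ≈ 14,916.1230.
Then 8 years at 9.07%: 14,916.1230 × 2.0603411508 ≈ 30,732.3021.

$30,732.30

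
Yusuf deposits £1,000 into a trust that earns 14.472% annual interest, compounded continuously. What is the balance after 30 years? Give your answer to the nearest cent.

£76,830.37

A = P·e^(rt) = 1,000·e^(0.14472·30) = 1,000·e^4.3416.
e^4.3416 ≈ 76.830369639, so A ≈ 76,830.3696.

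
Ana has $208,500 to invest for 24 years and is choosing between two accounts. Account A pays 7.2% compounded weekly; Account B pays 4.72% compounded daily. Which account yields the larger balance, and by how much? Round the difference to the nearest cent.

A: (1 + 0.072/52)^1248 ≈ 5.622659628385, so 208,500 × 5.622659628385 ≈ 1,172,324.5325.
B: (1 + 0.0472/365)^8760 ≈ 3.10410913837, so 208,500 × 3.10410913837 ≈ 647,206.7553.
Difference ≈ 525,117.7772 in favor of A.

Account A, by $525,117.78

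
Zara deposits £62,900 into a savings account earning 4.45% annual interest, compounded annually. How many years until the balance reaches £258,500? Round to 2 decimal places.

32.46 years

(1 + 0.0445)^t = 258,500/62,900 = 4.1097.
t·ln(1 + 0.0445) = ln(4.1097); t = 1.4133/0.0435383 ≈ 32.4622.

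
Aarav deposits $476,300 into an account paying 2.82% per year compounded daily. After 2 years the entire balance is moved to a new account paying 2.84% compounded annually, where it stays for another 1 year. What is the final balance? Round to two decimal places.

$518,245.94

Phase 1: 476,300·(1 + 0.0282/365)^730 ≈ 503,934.2127.
Phase 2: 503,934.2127·(1 + 0.0284)^1 ≈ 518,245.9443.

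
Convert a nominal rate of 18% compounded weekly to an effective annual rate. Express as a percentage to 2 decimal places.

EAR = (1 + 18%/52)^52 − 1 = (1 + 0.00346154)^52 − 1.
(1 + 0.00346154)^52 ≈ 1.196845, so EAR ≈ 19.68453%.

19.68%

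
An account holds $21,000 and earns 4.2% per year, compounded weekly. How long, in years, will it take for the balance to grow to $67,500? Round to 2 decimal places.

27.81 years

(1 + 0.000807692)^(52t) = 67,500/21,000 = 3.2143.
52t·ln(1 + 0.000807692) = ln(3.2143); 52t = 1.1676/0.000807366 ≈ 1446.1901.
t ≈ 27.8113 years.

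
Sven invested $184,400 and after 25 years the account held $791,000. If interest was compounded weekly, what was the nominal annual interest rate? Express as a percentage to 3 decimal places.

(1 + r/52)^1300 = 791,000/184,400 = 4.28959.
1 + r/52 = 4.28959^(1/1300) ≈ 1.001121, so r/52 ≈ 0.00112077.
r ≈ 52·0.00112077 = 5.82803%.

5.828%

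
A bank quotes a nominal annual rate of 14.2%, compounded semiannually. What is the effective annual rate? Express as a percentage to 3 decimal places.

14.704%

One year is 2 periods at 0.071 each: (1 + 0.071)^2 ≈ 1.147041.
EAR = 1.147041 − 1 ≈ 14.70410%.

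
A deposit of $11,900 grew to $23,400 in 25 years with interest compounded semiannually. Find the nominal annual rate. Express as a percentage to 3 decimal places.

The 50-period growth factor is 23,400/11,900 = 1.96639.
r/2 = 1.96639^(1/50) − 1 ≈ 0.0136158, so r ≈ 2·0.0136158 = 2.72316%.

2.723%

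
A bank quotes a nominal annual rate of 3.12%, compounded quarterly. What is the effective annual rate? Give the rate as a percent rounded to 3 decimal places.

3.157%

One year is 4 periods at 0.0078 each: (1 + 0.0078)^4 ≈ 1.031567.
EAR = 1.031567 − 1 ≈ 3.15669%.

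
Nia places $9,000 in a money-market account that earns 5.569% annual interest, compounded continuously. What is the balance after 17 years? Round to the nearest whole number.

A = P·e^(rt) = 9,000·e^(0.05569·17) = 9,000·e^0.94673.
e^0.94673 ≈ 2.577268198, so A ≈ 23,195.4138.

$23,195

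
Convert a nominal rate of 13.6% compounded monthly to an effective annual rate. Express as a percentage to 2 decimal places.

14.48%

EAR = (1 + 13.6%/12)^12 − 1 = (1 + 0.0113333)^12 − 1.
(1 + 0.0113333)^12 ≈ 1.144806, so EAR ≈ 14.48059%.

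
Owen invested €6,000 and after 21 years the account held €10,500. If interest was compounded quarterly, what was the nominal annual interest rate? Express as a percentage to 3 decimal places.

2.674%

(1 + r/4)^84 = 10,500/6,000 = 1.75.
1 + r/4 = 1.75^(1/84) ≈ 1.006684, so r/4 ≈ 0.00668433.
r ≈ 4·0.00668433 = 2.67373%.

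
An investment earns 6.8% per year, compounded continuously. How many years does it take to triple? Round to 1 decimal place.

e^(0.068t) = 3, so 0.068t = ln 3 ≈ 1.0986.
t ≈ 1.0986/0.068 ≈ 16.1561.

16.2 years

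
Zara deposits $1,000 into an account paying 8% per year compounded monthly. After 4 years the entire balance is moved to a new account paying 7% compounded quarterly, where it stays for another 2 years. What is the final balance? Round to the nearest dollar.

Phase 1: 1,000·(1 + 0.08/12)^48 ≈ 1,375.6661.
Phase 2: 1,375.6661·(1 + 0.0175)^8 ≈ 1,580.4777.

$1,580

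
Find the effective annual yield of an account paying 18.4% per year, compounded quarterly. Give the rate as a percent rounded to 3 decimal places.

One year is 4 periods at 0.046 each: (1 + 0.046)^4 ≈ 1.19709.
EAR = 1.19709 − 1 ≈ 19.70898%.

19.709%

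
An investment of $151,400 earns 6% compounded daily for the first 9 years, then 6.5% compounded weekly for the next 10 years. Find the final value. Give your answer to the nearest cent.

$497,440.05

After 9 years at 6%: 151,400 × 1.71593070972 ≈ 259,791.9095.
Then 10 years at 6.5%: 259,791.9095 × 1.91476344622 ≈ 497,440.0518.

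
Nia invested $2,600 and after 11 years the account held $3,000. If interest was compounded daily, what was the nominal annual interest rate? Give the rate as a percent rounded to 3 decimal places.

The 4015-period growth factor is 3,000/2,600 = 1.15385.
r/365 = 1.15385^(1/4015) − 1 ≈ 0.0000356422, so r ≈ 365·0.0000356422 = 1.30094%.

1.301%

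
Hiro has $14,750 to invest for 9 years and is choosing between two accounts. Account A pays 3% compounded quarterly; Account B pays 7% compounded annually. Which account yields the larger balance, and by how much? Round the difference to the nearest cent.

Account B, by $7,814.75

Account A growth factor: (1 + 0.0075)^36 ≈ 1.3086453709; balance ≈ 19,302.5192.
Account B growth factor: (1 + 0.07)^9 ≈ 1.8384592124; balance ≈ 27,117.2734.
Account B is larger by 7,814.7542.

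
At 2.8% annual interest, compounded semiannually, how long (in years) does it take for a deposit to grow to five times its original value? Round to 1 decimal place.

(1 + 0.014)^(2t) = 5.
2t = ln 5 / ln(1 + 0.014) ≈ 1.6094/0.0139029 ≈ 115.7627.
t ≈ 57.8814.

57.9 years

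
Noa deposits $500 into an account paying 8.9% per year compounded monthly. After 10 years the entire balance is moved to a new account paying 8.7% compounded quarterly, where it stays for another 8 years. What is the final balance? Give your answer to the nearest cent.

After 10 years at 8.9%: 500 × 2.427145345 ≈ 1,213.5727.
Then 8 years at 8.7%: 1,213.5727 × 1.990804823 ≈ 2,415.9863.

$2,415.99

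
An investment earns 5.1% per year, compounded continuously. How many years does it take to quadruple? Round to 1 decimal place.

27.2 years

e^(0.051t) = 4, so 0.051t = ln 4 ≈ 1.3863.
t ≈ 1.3863/0.051 ≈ 27.1822.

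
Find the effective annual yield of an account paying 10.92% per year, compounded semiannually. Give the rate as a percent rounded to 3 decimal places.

EAR = (1 + 10.92%/2)^2 − 1 = (1 + 0.0546)^2 − 1.
(1 + 0.0546)^2 ≈ 1.112181, so EAR ≈ 11.21812%.

11.218%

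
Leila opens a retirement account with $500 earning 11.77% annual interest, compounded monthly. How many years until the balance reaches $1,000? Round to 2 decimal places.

(1 + 0.00980833)^(12t) = 1,000/500 = 2.
12t·ln(1 + 0.00980833) = ln(2); 12t = 0.69315/0.00976054 ≈ 71.0152.
t ≈ 5.9179 years.

5.92 years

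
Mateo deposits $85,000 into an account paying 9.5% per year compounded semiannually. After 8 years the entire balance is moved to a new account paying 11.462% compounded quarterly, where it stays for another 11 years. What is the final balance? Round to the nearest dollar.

Phase 1: 85,000·(1 + 0.0475)^16 ≈ 178,600.8132.
Phase 2: 178,600.8132·(1 + 0.028655)^44 ≈ 619,087.5267.

$619,088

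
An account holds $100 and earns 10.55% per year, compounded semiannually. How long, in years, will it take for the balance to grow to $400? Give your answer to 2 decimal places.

13.48 years

(1 + 0.05275)^(2t) = 400/100 = 4.
2t·ln(1 + 0.05275) = ln(4); 2t = 1.3863/0.0514058 ≈ 26.9677.
t ≈ 13.4838 years.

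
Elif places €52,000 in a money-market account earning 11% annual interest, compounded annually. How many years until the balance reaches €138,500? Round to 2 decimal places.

9.39 years

(1 + 0.11)^t = 138,500/52,000 = 2.6635.
t·ln(1 + 0.11) = ln(2.6635); t = 0.97963/0.10436 ≈ 9.3870.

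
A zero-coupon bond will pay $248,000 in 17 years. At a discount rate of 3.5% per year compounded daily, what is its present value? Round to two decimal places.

Growth factor = (1 + 0.035/365)^6205 ≈ 1.81297922795.
P = 248,000/1.81297922795 ≈ 136,791.4183.

$136,791.42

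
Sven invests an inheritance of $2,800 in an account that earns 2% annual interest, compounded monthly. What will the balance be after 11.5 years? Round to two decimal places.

$3,523.41

Periodic rate = 2%/12 = 0.00166667; periods = 12·11.5 = 138.
A = 2,800·(1 + 0.02/12)^138 ≈ 2,800·1.258359069 ≈ 3,523.4054.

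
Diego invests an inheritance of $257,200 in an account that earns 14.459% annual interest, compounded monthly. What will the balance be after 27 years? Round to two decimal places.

Periodic rate = 14.459%/12 = 0.0120492; periods = 12·27 = 324.
A = 257,200·(1 + 0.14459/12)^324 ≈ 257,200·48.453166134752 ≈ 12,462,154.3299.

$12,462,154.33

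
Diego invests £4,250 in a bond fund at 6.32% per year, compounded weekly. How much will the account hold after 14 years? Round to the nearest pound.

Periodic rate = 6.32%/52 = 0.00121538; periods = 52·14 = 728.
A = 4,250·(1 + 0.0632/52)^728 ≈ 4,250·2.4211987024 ≈ 10,290.0945.

£10,290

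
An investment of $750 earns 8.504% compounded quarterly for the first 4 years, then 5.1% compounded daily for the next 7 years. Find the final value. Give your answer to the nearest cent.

Phase 1: 750·(1 + 0.02126)^16 ≈ 1,050.1284.
Phase 2: 1,050.1284·(1 + 0.051/365)^2555 ≈ 1,500.6338.

$1,500.63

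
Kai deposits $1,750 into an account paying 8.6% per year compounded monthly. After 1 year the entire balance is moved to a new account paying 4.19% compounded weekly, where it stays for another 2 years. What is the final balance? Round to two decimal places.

$2,073.16

Phase 1: 1,750·(1 + 0.086/12)^12 ≈ 1,906.5762.
Phase 2: 1,906.5762·(1 + 0.0419/52)^104 ≈ 2,073.1628.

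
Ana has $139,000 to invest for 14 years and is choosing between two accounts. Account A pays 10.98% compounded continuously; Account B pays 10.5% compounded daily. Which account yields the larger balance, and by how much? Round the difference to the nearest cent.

Account A, by $42,149.23

Account A growth factor: e^(0.1098·14) = e^1.5372 ≈ 4.65154768637; balance ≈ 646,565.1284.
Account B growth factor: (1 + 0.105/365)^5110 ≈ 4.34831581943; balance ≈ 604,415.8989.
Account A is larger by 42,149.2295.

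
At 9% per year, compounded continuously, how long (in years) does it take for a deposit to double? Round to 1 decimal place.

e^(0.09t) = 2, so 0.09t = ln 2 ≈ 0.69315.
t ≈ 0.69315/0.09 ≈ 7.7016.

7.7 years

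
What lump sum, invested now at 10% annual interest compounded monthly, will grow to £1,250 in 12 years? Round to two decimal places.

£378.37

Growth factor = (1 + 0.1/12)^144 ≈ 3.303648968.
P = 1,250/3.303648968 ≈ 378.3695.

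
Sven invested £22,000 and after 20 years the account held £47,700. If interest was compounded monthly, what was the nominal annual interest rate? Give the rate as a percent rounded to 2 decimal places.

The 240-period growth factor is 47,700/22,000 = 2.16818.
r/12 = 2.16818^(1/240) − 1 ≈ 0.00322974, so r ≈ 12·0.00322974 = 3.87569%.

3.88%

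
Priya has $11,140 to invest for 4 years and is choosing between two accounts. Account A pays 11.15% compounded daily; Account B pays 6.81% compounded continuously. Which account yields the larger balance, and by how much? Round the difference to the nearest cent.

Account A growth factor: (1 + 0.1115/365)^1460 ≈ 1.5619450819; balance ≈ 17,400.0682.
Account B growth factor: e^(0.0681·4) = e^0.2724 ≈ 1.3131121411; balance ≈ 14,628.0693.
Account A is larger by 2,771.9990.

Account A, by $2,772.00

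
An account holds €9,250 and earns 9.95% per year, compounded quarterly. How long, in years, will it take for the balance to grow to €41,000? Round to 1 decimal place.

15.1 years

(1 + 0.024875)^(4t) = 41,000/9,250 = 4.4324.
4t·ln(1 + 0.024875) = ln(4.4324); 4t = 1.4889/0.0245707 ≈ 60.5987.
t ≈ 15.1497 years.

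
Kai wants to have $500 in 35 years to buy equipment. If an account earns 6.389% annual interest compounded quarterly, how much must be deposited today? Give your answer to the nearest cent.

$54.39

Growth factor = (1 + 0.0159725)^140 ≈ 9.19334139.
P = 500/9.19334139 ≈ 54.3872.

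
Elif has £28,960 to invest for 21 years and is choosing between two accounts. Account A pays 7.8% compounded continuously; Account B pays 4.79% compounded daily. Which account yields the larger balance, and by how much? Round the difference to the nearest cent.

Account A, by £69,813.37

A: e^(0.078·21) = e^1.638 ≈ 5.14486947668, so 28,960 × 5.14486947668 ≈ 148,995.4200.
B: (1 + 0.0479/365)^7665 ≈ 2.7341866399, so 28,960 × 2.7341866399 ≈ 79,182.0451.
Difference ≈ 69,813.3750 in favor of A.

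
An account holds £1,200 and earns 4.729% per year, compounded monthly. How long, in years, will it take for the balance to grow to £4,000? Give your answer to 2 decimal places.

(1 + 0.00394083)^(12t) = 4,000/1,200 = 3.3333.
12t·ln(1 + 0.00394083) = ln(3.3333); 12t = 1.204/0.00393309 ≈ 306.1138.
t ≈ 25.5095 years.

25.51 years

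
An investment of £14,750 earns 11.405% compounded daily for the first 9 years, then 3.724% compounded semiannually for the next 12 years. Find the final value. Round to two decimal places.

£64,090.95

After 9 years at 11.405%: 14,750 × 2.7906922077 ≈ 41,162.7101.
Then 12 years at 3.724%: 41,162.7101 × 1.5570149298 ≈ 64,090.9541.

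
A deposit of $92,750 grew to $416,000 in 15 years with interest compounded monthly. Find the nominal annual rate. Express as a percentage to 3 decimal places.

The 180-period growth factor is 416,000/92,750 = 4.48518.
r/12 = 4.48518^(1/180) − 1 ≈ 0.00837251, so r ≈ 12·0.00837251 = 10.04701%.

10.047%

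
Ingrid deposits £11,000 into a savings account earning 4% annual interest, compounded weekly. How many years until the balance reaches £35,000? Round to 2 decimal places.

(1 + 0.000769231)^(52t) = 35,000/11,000 = 3.1818.
52t·ln(1 + 0.000769231) = ln(3.1818); 52t = 1.1575/0.000768935 ≈ 1505.2673.
t ≈ 28.9474 years.

28.95 years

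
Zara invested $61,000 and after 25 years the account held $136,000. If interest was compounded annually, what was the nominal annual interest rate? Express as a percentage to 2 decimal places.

3.26%

The 25-period growth factor is 136,000/61,000 = 2.22951.
r = 2.22951^(1/25) − 1 ≈ 0.0325911, i.e. 3.25911%.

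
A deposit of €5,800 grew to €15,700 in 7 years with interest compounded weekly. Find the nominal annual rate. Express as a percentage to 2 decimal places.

The 364-period growth factor is 15,700/5,800 = 2.7069.
r/52 = 2.7069^(1/364) − 1 ≈ 0.00273947, so r ≈ 52·0.00273947 = 14.24523%.

14.25%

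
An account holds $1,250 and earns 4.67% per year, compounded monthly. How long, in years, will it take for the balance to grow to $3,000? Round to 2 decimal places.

We need (1 + 0.00389167)^(12t) = 2.4, so 12t = ln 2.4 / ln 1.003892 ≈ 225.3973.
t ≈ 225.3973/12 = 18.7831 years.

18.78 years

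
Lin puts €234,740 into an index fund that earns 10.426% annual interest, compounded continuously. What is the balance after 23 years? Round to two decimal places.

€2,582,358.79

A = P·e^(rt) = 234,740·e^(0.10426·23) = 234,740·e^2.39798.
e^2.39798 ≈ 11.0009320387, so A ≈ 2,582,358.7868.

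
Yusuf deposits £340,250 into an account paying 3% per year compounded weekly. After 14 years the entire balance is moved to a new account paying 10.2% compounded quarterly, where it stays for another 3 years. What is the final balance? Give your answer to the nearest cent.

£700,450.09

Phase 1: 340,250·(1 + 0.03/52)^728 ≈ 517,784.7080.
Phase 2: 517,784.7080·(1 + 0.0255)^12 ≈ 700,450.0917.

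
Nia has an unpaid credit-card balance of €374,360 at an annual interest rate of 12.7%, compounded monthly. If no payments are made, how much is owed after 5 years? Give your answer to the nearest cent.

Growth factor = (1 + 0.127/12)^60 ≈ 1.88073623247.
A ≈ 374,360 × 1.88073623247 ≈ 704,072.4160.

€704,072.42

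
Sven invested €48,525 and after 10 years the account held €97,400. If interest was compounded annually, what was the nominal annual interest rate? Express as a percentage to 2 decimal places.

The 10-period growth factor is 97,400/48,525 = 2.00721.
r = 2.00721^(1/10) − 1 ≈ 0.0721594, i.e. 7.21594%.

7.22%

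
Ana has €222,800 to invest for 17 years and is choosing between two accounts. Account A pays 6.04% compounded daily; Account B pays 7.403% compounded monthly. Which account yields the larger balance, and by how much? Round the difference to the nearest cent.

Account A growth factor: (1 + 0.0604/365)^6205 ≈ 2.79187957615; balance ≈ 622,030.7696.
Account B growth factor: (1 + 0.07403/12)^204 ≈ 3.5065895019; balance ≈ 781,268.1410.
Account B is larger by 159,237.3715.

Account B, by €159,237.37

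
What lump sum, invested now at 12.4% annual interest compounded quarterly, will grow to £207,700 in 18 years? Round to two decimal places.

Growth factor = (1 + 0.031)^72 ≈ 9.007907138.
P = 207,700/9.007907138 ≈ 23,057.5201.

£23,057.52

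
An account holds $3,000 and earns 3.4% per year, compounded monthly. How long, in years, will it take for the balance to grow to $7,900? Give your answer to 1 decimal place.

28.5 years

We need (1 + 0.00283333)^(12t) = 2.6333, so 12t = ln 2.6333 / ln 1.002833 ≈ 342.2194.
t ≈ 342.2194/12 = 28.5183 years.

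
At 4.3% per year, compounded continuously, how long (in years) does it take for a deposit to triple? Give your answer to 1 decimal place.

25.5 years

e^(0.043t) = 3, so 0.043t = ln 3 ≈ 1.0986.
t ≈ 1.0986/0.043 ≈ 25.5491.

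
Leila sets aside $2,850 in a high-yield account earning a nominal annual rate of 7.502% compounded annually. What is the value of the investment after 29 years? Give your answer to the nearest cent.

$23,223.34

Growth factor = (1 + 0.07502)^29 ≈ 8.1485395565.
A ≈ 2,850 × 8.1485395565 ≈ 23,223.3377.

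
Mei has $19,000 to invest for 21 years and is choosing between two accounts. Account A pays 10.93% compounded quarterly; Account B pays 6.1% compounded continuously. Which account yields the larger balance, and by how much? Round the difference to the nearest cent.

Account A growth factor: (1 + 0.027325)^84 ≈ 9.62631286866; balance ≈ 182,899.9445.
Account B growth factor: e^(0.061·21) = e^1.281 ≈ 3.6002381642; balance ≈ 68,404.5251.
Account A is larger by 114,495.4194.

Account A, by $114,495.42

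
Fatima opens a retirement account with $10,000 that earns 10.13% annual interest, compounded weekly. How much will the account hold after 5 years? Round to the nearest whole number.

Periodic rate = 10.13%/52 = 0.00194808; periods = 52·5 = 260.
A = 10,000·(1 + 0.1013/52)^260 ≈ 10,000·1.6586554252 ≈ 16,586.5543.

$16,587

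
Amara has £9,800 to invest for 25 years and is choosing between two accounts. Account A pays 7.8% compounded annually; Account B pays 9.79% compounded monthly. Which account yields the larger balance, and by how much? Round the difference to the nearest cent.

Account A growth factor: (1 + 0.078)^25 ≈ 6.5383628944; balance ≈ 64,075.9564.
Account B growth factor: (1 + 0.0979/12)^300 ≈ 11.445197504; balance ≈ 112,162.9355.
Account B is larger by 48,086.9792.

Account B, by £48,086.98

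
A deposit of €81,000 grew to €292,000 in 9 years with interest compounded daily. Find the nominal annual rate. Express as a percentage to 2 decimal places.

The 3285-period growth factor is 292,000/81,000 = 3.60494.
r/365 = 3.60494^(1/3285) − 1 ≈ 0.000390428, so r ≈ 365·0.000390428 = 14.25061%.

14.25%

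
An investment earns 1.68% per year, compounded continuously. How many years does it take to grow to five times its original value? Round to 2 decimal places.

95.80 years

e^(0.0168t) = 5, so 0.0168t = ln 5 ≈ 1.6094.
t ≈ 1.6094/0.0168 ≈ 95.7999.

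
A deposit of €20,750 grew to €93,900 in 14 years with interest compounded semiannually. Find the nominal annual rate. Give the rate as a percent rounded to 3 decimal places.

The 28-period growth factor is 93,900/20,750 = 4.5253.
r/2 = 4.5253^(1/28) − 1 ≈ 0.0553973, so r ≈ 2·0.0553973 = 11.07946%.

11.079%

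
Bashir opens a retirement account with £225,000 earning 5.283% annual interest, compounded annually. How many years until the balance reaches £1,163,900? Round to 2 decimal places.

(1 + 0.05283)^t = 1,163,900/225,000 = 5.1729.
t·ln(1 + 0.05283) = ln(5.1729); t = 1.6434/0.0514818 ≈ 31.9226.

31.92 years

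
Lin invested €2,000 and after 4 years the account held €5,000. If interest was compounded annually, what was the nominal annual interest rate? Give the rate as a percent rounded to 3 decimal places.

The 4-period growth factor is 5,000/2,000 = 2.5.
r = 2.5^(1/4) − 1 ≈ 0.257433, i.e. 25.74334%.

25.743%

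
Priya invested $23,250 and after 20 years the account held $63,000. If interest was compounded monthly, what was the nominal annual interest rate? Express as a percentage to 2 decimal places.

The 240-period growth factor is 63,000/23,250 = 2.70968.
r/12 = 2.70968^(1/240) − 1 ≈ 0.00416209, so r ≈ 12·0.00416209 = 4.99451%.

4.99%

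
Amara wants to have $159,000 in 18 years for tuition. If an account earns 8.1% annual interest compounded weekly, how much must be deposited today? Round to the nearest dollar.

$37,041

Growth factor = (1 + 0.081/52)^936 ≈ 4.29248414515.
P = 159,000/4.29248414515 ≈ 37,041.4880.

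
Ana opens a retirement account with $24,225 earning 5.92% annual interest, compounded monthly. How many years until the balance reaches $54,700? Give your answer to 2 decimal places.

13.79 years

We need (1 + 0.00493333)^(12t) = 2.258, so 12t = ln 2.258 / ln 1.004933 ≈ 165.5039.
t ≈ 165.5039/12 = 13.7920 years.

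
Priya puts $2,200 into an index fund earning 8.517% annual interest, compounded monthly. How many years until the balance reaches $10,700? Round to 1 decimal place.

18.6 years

We need (1 + 0.0070975)^(12t) = 4.8636, so 12t = ln 4.8636 / ln 1.007097 ≈ 223.6552.
t ≈ 223.6552/12 = 18.6379 years.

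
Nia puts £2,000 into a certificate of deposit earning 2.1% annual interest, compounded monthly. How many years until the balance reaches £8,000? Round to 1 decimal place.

We need (1 + 0.00175)^(12t) = 4, so 12t = ln 4 / ln 1.00175 ≈ 792.8612.
t ≈ 792.8612/12 = 66.0718 years.

66.1 years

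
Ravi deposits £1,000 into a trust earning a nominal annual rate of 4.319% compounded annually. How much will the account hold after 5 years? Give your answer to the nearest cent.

Growth factor = (1 + 0.04319)^5 ≈ 1.235426965.
A ≈ 1,000 × 1.235426965 ≈ 1,235.4270.

£1,235.43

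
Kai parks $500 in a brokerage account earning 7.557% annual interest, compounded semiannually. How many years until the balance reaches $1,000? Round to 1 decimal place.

(1 + 0.037785)^(2t) = 1,000/500 = 2.
2t·ln(1 + 0.037785) = ln(2); 2t = 0.69315/0.0370886 ≈ 18.6889.
t ≈ 9.3445 years.

9.3 years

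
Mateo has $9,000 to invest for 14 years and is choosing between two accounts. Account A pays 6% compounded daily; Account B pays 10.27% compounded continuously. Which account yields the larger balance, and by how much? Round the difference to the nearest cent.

Account B, by $17,056.92

A: (1 + 0.06/365)^5110 ≈ 2.3162070753, so 9,000 × 2.3162070753 ≈ 20,845.8637.
B: e^(0.1027·14) = e^1.4378 ≈ 4.2114204928, so 9,000 × 4.2114204928 ≈ 37,902.7844.
Difference ≈ 17,056.9208 in favor of B.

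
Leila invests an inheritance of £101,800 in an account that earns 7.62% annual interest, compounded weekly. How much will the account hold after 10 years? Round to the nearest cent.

£217,990.69

Periodic rate = 7.62%/52 = 0.00146538; periods = 52·10 = 520.
A = 101,800·(1 + 0.0762/52)^520 ≈ 101,800·2.14136233856 ≈ 217,990.6861.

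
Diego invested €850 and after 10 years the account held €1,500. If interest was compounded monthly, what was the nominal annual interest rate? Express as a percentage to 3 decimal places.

5.693%

The 120-period growth factor is 1,500/850 = 1.76471.
r/12 = 1.76471^(1/120) − 1 ≈ 0.00474442, so r ≈ 12·0.00474442 = 5.69330%.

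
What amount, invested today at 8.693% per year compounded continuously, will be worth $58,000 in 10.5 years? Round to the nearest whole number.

$23,282

P = A·e^(−rt) = 58,000·e^(−0.912765).
e^(−0.912765) ≈ 0.40141278183, so P ≈ 23,281.9413.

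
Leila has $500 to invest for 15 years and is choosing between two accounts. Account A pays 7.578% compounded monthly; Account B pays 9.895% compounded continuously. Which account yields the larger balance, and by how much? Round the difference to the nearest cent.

Account A growth factor: (1 + 0.006315)^180 ≈ 3.10534838; balance ≈ 1,552.6742.
Account B growth factor: e^(0.09895·15) = e^1.48425 ≈ 4.41165543; balance ≈ 2,205.8277.
Account B is larger by 653.1535.

Account B, by $653.15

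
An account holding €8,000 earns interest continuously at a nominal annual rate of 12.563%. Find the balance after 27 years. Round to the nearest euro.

€237,805

A = P·e^(rt) = 8,000·e^(0.12563·27) = 8,000·e^3.39201.
e^3.39201 ≈ 29.7256408013, so A ≈ 237,805.1264.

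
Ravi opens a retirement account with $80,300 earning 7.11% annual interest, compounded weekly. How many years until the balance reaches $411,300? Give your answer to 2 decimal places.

(1 + 0.00136731)^(52t) = 411,300/80,300 = 5.122.
52t·ln(1 + 0.00136731) = ln(5.122); 52t = 1.6336/0.00136637 ≈ 1195.5391.
t ≈ 22.9911 years.

22.99 years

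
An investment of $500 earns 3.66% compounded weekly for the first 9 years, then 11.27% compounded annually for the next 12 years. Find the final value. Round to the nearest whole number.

$2,503

After 9 years at 3.66%: 500 × 1.389972734 ≈ 694.9864.
Then 12 years at 11.27%: 694.9864 × 3.60194483 ≈ 2,503.3026.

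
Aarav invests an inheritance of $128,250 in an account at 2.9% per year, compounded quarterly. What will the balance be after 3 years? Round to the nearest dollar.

Growth factor = (1 + 0.00725)^12 ≈ 1.09055434578.
A ≈ 128,250 × 1.09055434578 ≈ 139,863.5948.

$139,864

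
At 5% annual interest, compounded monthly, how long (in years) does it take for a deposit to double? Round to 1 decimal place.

(1 + 0.00416667)^(12t) = 2.
12t = ln 2 / ln(1 + 0.00416667) ≈ 0.69315/0.00415801 ≈ 166.7017.
t ≈ 13.8918.

13.9 years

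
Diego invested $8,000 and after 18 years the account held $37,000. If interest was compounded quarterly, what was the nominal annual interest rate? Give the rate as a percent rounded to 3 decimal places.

The 72-period growth factor is 37,000/8,000 = 4.625.
r/4 = 4.625^(1/72) − 1 ≈ 0.0214983, so r ≈ 4·0.0214983 = 8.59933%.

8.599%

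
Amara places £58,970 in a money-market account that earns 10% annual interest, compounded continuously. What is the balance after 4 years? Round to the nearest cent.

A = P·e^(rt) = 58,970·e^(0.1·4) = 58,970·e^0.4.
e^0.4 ≈ 1.4918246976, so A ≈ 87,972.9024.

£87,972.90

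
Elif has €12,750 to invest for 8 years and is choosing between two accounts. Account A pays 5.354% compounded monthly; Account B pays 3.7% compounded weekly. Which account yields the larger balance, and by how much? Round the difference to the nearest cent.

Account A, by €2,408.31

A: (1 + 0.05354/12)^96 ≈ 1.5332157423, so 12,750 × 1.5332157423 ≈ 19,548.5007.
B: (1 + 0.037/52)^416 ≈ 1.3443286484, so 12,750 × 1.3443286484 ≈ 17,140.1903.
Difference ≈ 2,408.3104 in favor of A.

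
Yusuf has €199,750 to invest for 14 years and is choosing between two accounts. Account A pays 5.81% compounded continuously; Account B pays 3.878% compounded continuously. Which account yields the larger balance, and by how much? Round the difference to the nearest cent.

Account A, by €106,774.16

Account A growth factor: e^(0.0581·14) = e^0.8134 ≈ 2.25556388148; balance ≈ 450,548.8853.
Account B growth factor: e^(0.03878·14) = e^0.54292 ≈ 1.72102492503; balance ≈ 343,774.7288.
Account A is larger by 106,774.1566.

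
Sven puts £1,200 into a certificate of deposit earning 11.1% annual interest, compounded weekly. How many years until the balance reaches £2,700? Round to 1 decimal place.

7.3 years

We need (1 + 0.00213462)^(52t) = 2.25, so 52t = ln 2.25 / ln 1.002135 ≈ 380.3006.
t ≈ 380.3006/52 = 7.3135 years.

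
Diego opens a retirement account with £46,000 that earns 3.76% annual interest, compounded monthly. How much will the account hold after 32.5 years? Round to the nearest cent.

Periodic rate = 3.76%/12 = 0.00313333; periods = 12·32.5 = 390.
A = 46,000·(1 + 0.0376/12)^390 ≈ 46,000·3.38749097863 ≈ 155,824.5850.

£155,824.59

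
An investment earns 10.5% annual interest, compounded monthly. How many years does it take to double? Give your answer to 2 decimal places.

6.63 years

(1 + 0.00875)^(12t) = 2.
12t = ln 2 / ln(1 + 0.00875) ≈ 0.69315/0.00871194 ≈ 79.5629.
t ≈ 6.6302.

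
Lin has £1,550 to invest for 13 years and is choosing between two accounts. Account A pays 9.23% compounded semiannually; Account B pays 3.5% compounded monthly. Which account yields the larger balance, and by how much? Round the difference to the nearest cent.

Account A, by £2,567.82

A: (1 + 0.04615)^26 ≈ 3.231788596, so 1,550 × 3.231788596 ≈ 5,009.2723.
B: (1 + 0.035/12)^156 ≈ 1.575129901, so 1,550 × 1.575129901 ≈ 2,441.4513.
Difference ≈ 2,567.8210 in favor of A.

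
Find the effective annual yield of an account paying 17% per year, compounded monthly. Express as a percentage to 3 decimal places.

18.389%

EAR = (1 + 17%/12)^12 − 1 = (1 + 0.0141667)^12 − 1.
(1 + 0.0141667)^12 ≈ 1.183892, so EAR ≈ 18.38917%.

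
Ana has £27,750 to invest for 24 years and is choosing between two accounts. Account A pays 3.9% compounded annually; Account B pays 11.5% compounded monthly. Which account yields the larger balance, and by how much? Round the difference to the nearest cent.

Account A growth factor: (1 + 0.039)^24 ≈ 2.5048005004; balance ≈ 69,508.2139.
Account B growth factor: (1 + 0.115/12)^288 ≈ 15.5935737515; balance ≈ 432,721.6716.
Account B is larger by 363,213.4577.

Account B, by £363,213.46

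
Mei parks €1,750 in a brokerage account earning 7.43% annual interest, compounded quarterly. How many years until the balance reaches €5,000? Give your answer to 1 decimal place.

14.3 years

(1 + 0.018575)^(4t) = 5,000/1,750 = 2.8571.
4t·ln(1 + 0.018575) = ln(2.8571); 4t = 1.0498/0.0184046 ≈ 57.0413.
t ≈ 14.2603 years.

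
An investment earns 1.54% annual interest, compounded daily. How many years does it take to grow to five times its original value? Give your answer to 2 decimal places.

104.51 years

(1 + 0.0000421918)^(365t) = 5.
365t = ln 5 / ln(1 + 0.0000421918) ≈ 1.6094/4.21909e-05 ≈ 38146.5734.
t ≈ 104.5112.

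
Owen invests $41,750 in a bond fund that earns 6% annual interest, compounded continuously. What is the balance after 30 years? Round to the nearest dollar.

A = P·e^(rt) = 41,750·e^(0.06·30) = 41,750·e^1.8.
e^1.8 ≈ 6.04964746441, so A ≈ 252,572.7816.

$252,573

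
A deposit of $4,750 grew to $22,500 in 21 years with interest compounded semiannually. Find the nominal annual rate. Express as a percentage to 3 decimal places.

(1 + r/2)^42 = 22,500/4,750 = 4.73684.
1 + r/2 = 4.73684^(1/42) ≈ 1.037727, so r/2 ≈ 0.0377269.
r ≈ 2·0.0377269 = 7.54538%.

7.545%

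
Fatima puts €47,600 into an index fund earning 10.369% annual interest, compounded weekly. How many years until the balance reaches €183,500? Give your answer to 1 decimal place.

13.0 years

(1 + 0.00199404)^(52t) = 183,500/47,600 = 3.855.
52t·ln(1 + 0.00199404) = ln(3.855); 52t = 1.3494/0.00199205 ≈ 677.3825.
t ≈ 13.0266 years.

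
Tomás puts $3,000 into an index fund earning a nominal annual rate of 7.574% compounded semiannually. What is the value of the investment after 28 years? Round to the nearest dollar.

$24,051

Growth factor = (1 + 0.03787)^56 ≈ 8.0168856133.
A ≈ 3,000 × 8.0168856133 ≈ 24,050.6568.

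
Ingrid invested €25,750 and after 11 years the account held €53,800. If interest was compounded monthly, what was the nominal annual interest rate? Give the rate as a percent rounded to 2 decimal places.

6.72%

(1 + r/12)^132 = 53,800/25,750 = 2.08932.
1 + r/12 = 2.08932^(1/132) ≈ 1.005598, so r/12 ≈ 0.00559772.
r ≈ 12·0.00559772 = 6.71727%.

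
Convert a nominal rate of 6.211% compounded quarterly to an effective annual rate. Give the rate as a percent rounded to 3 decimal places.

EAR = (1 + 6.211%/4)^4 − 1 = (1 + 0.0155275)^4 − 1.
(1 + 0.0155275)^4 ≈ 1.063572, so EAR ≈ 6.35717%.

6.357%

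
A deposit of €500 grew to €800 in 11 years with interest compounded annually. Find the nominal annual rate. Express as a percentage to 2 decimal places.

4.37%

The 11-period growth factor is 800/500 = 1.6.
r = 1.6^(1/11) − 1 ≈ 0.0436536, i.e. 4.36536%.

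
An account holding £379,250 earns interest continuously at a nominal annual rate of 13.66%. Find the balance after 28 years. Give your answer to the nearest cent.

£17,378,613.47

A = P·e^(rt) = 379,250·e^(0.1366·28) = 379,250·e^3.8248.
e^3.8248 ≈ 45.823634722855, so A ≈ 17,378,613.4686.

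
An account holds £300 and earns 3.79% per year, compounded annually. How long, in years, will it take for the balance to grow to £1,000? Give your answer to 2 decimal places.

32.37 years

(1 + 0.0379)^t = 1,000/300 = 3.3333.
t·ln(1 + 0.0379) = ln(3.3333); t = 1.204/0.0371994 ≈ 32.3653.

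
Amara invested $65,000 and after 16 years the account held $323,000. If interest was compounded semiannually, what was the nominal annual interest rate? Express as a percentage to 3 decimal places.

The 32-period growth factor is 323,000/65,000 = 4.96923.
r/2 = 4.96923^(1/32) − 1 ≈ 0.0513784, so r ≈ 2·0.0513784 = 10.27567%.

10.276%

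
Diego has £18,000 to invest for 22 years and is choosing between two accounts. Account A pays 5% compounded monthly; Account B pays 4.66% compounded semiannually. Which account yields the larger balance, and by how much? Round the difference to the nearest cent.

A: (1 + 0.05/12)^264 ≈ 2.9973083799, so 18,000 × 2.9973083799 ≈ 53,951.5508.
B: (1 + 0.0233)^44 ≈ 2.7550587324, so 18,000 × 2.7550587324 ≈ 49,591.0572.
Difference ≈ 4,360.4937 in favor of A.

Account A, by £4,360.49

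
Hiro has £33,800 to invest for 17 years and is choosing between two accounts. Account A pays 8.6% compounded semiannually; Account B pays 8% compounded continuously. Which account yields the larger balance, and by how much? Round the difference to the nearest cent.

Account A growth factor: (1 + 0.043)^34 ≈ 4.18472078901; balance ≈ 141,443.5627.
Account B growth factor: e^(0.08·17) = e^1.36 ≈ 3.8961933018; balance ≈ 131,691.3336.
Account A is larger by 9,752.2291.

Account A, by £9,752.23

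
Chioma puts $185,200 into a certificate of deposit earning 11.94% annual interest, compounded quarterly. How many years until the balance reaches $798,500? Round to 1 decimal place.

12.4 years

We need (1 + 0.02985)^(4t) = 4.3116, so 4t = ln 4.3116 / ln 1.02985 ≈ 49.6818.
t ≈ 49.6818/4 = 12.4204 years.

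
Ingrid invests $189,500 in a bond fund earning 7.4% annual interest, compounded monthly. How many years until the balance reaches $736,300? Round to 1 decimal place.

18.4 years

(1 + 0.00616667)^(12t) = 736,300/189,500 = 3.8855.
12t·ln(1 + 0.00616667) = ln(3.8855); 12t = 1.3572/0.00614773 ≈ 220.7723.
t ≈ 18.3977 years.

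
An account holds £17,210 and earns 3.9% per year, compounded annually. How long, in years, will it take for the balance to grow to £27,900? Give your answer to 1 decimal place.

(1 + 0.039)^t = 27,900/17,210 = 1.6212.
t·ln(1 + 0.039) = ln(1.6212); t = 0.48314/0.0382587 ≈ 12.6281.

12.6 years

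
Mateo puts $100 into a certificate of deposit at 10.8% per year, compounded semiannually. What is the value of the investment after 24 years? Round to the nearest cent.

$1,248.39

Periodic rate = 10.8%/2 = 0.054; periods = 2·24 = 48.
A = 100·(1 + 0.054)^48 ≈ 100·12.48387243 ≈ 1,248.3872.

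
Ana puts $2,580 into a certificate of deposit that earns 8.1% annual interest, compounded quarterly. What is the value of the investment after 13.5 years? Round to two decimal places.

Periodic rate = 8.1%/4 = 0.02025; periods = 4·13.5 = 54.
A = 2,580·(1 + 0.02025)^54 ≈ 2,580·2.952273485 ≈ 7,616.8656.

$7,616.87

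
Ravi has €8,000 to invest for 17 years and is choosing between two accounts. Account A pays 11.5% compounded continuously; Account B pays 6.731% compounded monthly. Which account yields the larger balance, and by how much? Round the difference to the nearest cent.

Account A, by €31,470.36

Account A growth factor: e^(0.115·17) = e^1.955 ≈ 7.0639190237; balance ≈ 56,511.3522.
Account B growth factor: (1 + 0.06731/12)^204 ≈ 3.1301244051; balance ≈ 25,040.9952.
Account A is larger by 31,470.3569.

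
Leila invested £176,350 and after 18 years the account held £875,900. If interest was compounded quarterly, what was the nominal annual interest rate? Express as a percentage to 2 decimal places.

9.00%

The 72-period growth factor is 875,900/176,350 = 4.96683.
r/4 = 4.96683^(1/72) − 1 ≈ 0.0225105, so r ≈ 4·0.0225105 = 9.00419%.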